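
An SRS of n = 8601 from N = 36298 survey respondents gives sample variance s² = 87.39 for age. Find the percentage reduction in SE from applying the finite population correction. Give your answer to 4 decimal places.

f = n/N = 8601/36298 = 0.23695520.
SE_no-fpc = √(s²/n) = 0.10079904; SE_fpc = √((1−f)s²/n) = 0.088050416.
Ratio = √(1−f) = 0.87352435. Reduction = 100·(1 − 0.87352435) = 12.6476%.

12.6476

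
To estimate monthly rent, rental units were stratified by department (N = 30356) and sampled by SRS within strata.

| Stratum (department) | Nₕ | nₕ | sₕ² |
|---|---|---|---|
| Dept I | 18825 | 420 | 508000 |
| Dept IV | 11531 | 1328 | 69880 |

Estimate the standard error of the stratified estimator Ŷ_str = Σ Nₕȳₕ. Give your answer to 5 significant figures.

652120

Var(Ŷ_str) = Σₕ Nₕ²(1 − fₕ)sₕ²/nₕ.
Dept I: 18825²·(1 − 420/18825)·508000/420 = 4.190687 × 10^11.
Dept IV: 11531²·(1 − 1328/11531)·69880/1328 = 6.1908414 × 10^9.
Sum = 4.2525954 × 10^11.
SE = √(4.2525954 × 10^11) = 652120.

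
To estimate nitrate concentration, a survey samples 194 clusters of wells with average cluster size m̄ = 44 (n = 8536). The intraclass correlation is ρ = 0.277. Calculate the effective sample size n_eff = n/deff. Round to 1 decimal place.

661.1

deff = 1 + (44 − 1)·0.277 = 1 + 11.911 = 12.911.
n_eff = 8536 / 12.911 = 661.1.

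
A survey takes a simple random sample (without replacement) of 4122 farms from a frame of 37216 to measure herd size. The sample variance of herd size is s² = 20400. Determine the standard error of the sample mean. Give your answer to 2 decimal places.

2.10

Under SRS without replacement, Var(ȳ) = (1 − f)·s²/n with f = n/N = 4122/37216 = 0.11075881.
Var(ȳ) = (1 − 0.11075881)·20400/4122 = 0.88924119·4.9490539 = 4.4009025.
SE(ȳ) = √(4.4009025) = 2.10.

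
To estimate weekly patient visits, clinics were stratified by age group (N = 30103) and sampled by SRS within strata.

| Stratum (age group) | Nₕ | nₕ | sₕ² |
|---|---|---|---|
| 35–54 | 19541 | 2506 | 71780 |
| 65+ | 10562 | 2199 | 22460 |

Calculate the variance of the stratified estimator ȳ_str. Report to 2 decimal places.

Var(ȳ_str) = Σₕ Wₕ²(1 − fₕ)sₕ²/nₕ with Wₕ = Nₕ/N, N = 30103.
35–54: Wₕ = 0.64913796; term = 0.64913796²·(1 − 0.12824318)·71780/2506 = 10.521841.
65+: Wₕ = 0.35086204; term = 0.35086204²·(1 − 0.20819920)·22460/2199 = 0.99557326.
Sum = 11.517414.

11.52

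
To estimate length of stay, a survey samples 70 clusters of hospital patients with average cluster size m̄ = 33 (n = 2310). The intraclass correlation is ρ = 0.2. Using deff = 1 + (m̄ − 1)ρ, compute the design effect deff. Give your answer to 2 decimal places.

deff = 1 + (33 − 1)·0.2 = 1 + 6.4 = 7.4.

7.40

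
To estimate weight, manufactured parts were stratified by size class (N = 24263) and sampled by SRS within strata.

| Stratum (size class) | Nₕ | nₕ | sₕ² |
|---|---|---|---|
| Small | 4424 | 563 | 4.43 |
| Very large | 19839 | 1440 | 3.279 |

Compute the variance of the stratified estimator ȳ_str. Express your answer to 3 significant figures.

Var(ȳ_str) = Σₕ Wₕ²(1 − fₕ)sₕ²/nₕ with Wₕ = Nₕ/N, N = 24263.
Small: Wₕ = 0.18233524; term = 0.18233524²·(1 − 0.12726040)·4.43/563 = 2.2830807 × 10^-4.
Very large: Wₕ = 0.81766476; term = 0.81766476²·(1 − 0.07258430)·3.279/1440 = 0.0014119.
Sum = 0.0016402081.

0.00164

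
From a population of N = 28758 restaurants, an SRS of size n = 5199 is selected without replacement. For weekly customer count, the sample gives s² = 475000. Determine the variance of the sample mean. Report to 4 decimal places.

Under SRS without replacement, Var(ȳ) = (1 − f)·s²/n with f = n/N = 5199/28758 = 0.18078448.
Var(ȳ) = (1 − 0.18078448)·475000/5199 = 0.81921552·91.363724 = 74.846581.

74.8466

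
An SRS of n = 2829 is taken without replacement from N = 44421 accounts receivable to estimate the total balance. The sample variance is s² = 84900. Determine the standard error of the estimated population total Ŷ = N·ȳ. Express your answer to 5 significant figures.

235470

Var(Ŷ) = N²·Var(ȳ) = N²·(1 − n/N)·s²/n.
f = 2829/44421 = 0.06368609; Var(ȳ) = 0.93631391·84900/2829 = 28.099346.
Var(Ŷ) = 44421² · 28.099346 = 5.5446339 × 10^10.
SE(Ŷ) = √(5.5446339 × 10^10) = 235470.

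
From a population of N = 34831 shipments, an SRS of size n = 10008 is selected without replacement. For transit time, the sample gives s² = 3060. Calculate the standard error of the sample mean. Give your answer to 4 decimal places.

0.4668

Under SRS without replacement, Var(ȳ) = (1 − f)·s²/n with f = n/N = 10008/34831 = 0.28733025.
Var(ȳ) = (1 − 0.28733025)·3060/10008 = 0.71266975·0.3057554 = 0.21790262.
SE(ȳ) = √(0.21790262) = 0.4668.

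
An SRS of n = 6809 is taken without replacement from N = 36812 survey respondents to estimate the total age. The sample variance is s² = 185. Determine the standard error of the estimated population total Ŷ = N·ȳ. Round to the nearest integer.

Var(Ŷ) = N²·Var(ȳ) = N²·(1 − n/N)·s²/n.
f = 6809/36812 = 0.18496686; Var(ȳ) = 0.81503314·185/6809 = 0.022144387.
Var(Ŷ) = 36812² · 0.022144387 = 3.0008376 × 10^7.
SE(Ŷ) = √(3.0008376 × 10^7) = 5478.

5478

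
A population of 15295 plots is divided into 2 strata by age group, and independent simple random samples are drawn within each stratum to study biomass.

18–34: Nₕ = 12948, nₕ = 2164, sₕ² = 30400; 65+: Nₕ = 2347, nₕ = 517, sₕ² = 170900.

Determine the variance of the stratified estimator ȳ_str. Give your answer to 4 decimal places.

14.4539

Var(ȳ_str) = Σₕ Wₕ²(1 − fₕ)sₕ²/nₕ with Wₕ = Nₕ/N, N = 15295.
18–34: Wₕ = 0.84655116; term = 0.84655116²·(1 − 0.16713006)·30400/2164 = 8.3849395.
65+: Wₕ = 0.15344884; term = 0.15344884²·(1 − 0.22028121)·170900/517 = 6.0689944.
Sum = 14.453934.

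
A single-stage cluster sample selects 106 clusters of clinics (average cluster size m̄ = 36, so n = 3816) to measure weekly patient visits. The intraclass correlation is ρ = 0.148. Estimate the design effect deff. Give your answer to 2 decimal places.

6.18

deff = 1 + (36 − 1)·0.148 = 1 + 5.18 = 6.18.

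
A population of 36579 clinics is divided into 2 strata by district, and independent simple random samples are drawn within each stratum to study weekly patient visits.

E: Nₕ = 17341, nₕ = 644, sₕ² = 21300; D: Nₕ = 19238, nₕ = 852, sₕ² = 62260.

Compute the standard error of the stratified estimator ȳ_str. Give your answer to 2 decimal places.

Var(ȳ_str) = Σₕ Wₕ²(1 − fₕ)sₕ²/nₕ with Wₕ = Nₕ/N, N = 36579.
E: Wₕ = 0.47406982; term = 0.47406982²·(1 − 0.03713742)·21300/644 = 7.1571919.
D: Wₕ = 0.52593018; term = 0.52593018²·(1 − 0.04428735)·62260/852 = 19.317594.
Sum = 26.474786.
SE = √(26.474786) = 5.15.

5.15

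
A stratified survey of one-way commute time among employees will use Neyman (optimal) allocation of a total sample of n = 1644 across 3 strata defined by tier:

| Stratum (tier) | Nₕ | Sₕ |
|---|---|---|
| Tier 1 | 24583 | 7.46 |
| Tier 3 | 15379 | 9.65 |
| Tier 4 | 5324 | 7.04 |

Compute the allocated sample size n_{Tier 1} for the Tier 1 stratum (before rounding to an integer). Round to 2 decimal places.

Neyman allocation: nₕ = n·NₕSₕ / Σⱼ NⱼSⱼ.
Σ NⱼSⱼ = 24583·7.46 + 15379·9.65 + 5324·7.04 = 369277.49.
n_{Tier 1} = 1644·24583·7.46 / 369277.49 = 816.44.

816.44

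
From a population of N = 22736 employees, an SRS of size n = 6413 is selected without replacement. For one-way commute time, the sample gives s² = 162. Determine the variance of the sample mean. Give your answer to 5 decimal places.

Under SRS without replacement, Var(ȳ) = (1 − f)·s²/n with f = n/N = 6413/22736 = 0.28206369.
Var(ȳ) = (1 − 0.28206369)·162/6413 = 0.71793631·0.025261188 = 0.018135924.

0.01814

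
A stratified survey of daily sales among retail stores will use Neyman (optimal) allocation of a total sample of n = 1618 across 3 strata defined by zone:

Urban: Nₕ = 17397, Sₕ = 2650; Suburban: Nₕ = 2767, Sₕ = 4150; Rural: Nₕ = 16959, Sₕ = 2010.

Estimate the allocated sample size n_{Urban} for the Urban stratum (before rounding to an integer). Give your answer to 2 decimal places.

Neyman allocation: nₕ = n·NₕSₕ / Σⱼ NⱼSⱼ.
Σ NⱼSⱼ = 17397·2650 + 2767·4150 + 16959·2010 = 9.167269 × 10^7.
n_{Urban} = 1618·17397·2650 / (9.167269 × 10^7) = 813.69.

813.69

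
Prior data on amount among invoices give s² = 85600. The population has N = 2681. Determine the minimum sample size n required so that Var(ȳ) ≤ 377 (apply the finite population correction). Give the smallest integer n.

Without fpc, n₀ = s²/D = 85600/377 = 227.0557.
With fpc, (1 − n/N)·s²/n ≤ D requires n ≥ n₀/(1 + n₀/N) = 227.0557/(1 + 227.0557/2681) = 209.3276.
Rounding up, n = 210.

210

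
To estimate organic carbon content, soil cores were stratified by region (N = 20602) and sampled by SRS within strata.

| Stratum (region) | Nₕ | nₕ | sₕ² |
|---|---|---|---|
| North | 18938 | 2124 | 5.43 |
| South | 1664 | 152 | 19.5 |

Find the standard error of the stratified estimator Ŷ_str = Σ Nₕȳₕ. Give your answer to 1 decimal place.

1066.2

Var(Ŷ_str) = Σₕ Nₕ²(1 − fₕ)sₕ²/nₕ.
North: 18938²·(1 − 2124/18938)·5.43/2124 = 814048.86.
South: 1664²·(1 − 152/1664)·19.5/152 = 322772.21.
Sum = 1.1368211 × 10^6.
SE = √(1.1368211 × 10^6) = 1066.2.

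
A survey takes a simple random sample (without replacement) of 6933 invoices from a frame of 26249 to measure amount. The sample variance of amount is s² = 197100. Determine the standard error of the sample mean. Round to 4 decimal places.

4.5739

Under SRS without replacement, Var(ȳ) = (1 − f)·s²/n with f = n/N = 6933/26249 = 0.26412435.
Var(ȳ) = (1 − 0.26412435)·197100/6933 = 0.73587565·28.429251 = 20.920394.
SE(ȳ) = √(20.920394) = 4.5739.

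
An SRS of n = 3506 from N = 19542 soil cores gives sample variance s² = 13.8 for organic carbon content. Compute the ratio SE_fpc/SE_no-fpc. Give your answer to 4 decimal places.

0.9059

f = n/N = 3506/19542 = 0.17940845.
SE_no-fpc = √(s²/n) = 0.062738421; SE_fpc = √((1−f)s²/n) = 0.056832545.
Ratio = √(1−f) = 0.90586508.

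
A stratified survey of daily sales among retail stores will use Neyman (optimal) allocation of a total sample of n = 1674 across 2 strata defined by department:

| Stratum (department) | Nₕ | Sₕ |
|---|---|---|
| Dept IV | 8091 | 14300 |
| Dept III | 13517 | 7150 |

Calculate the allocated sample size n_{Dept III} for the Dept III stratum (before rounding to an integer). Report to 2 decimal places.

Neyman allocation: nₕ = n·NₕSₕ / Σⱼ NⱼSⱼ.
Σ NⱼSⱼ = 8091·14300 + 13517·7150 = 2.1234785 × 10^8.
n_{Dept III} = 1674·13517·7150 / (2.1234785 × 10^8) = 761.89.

761.89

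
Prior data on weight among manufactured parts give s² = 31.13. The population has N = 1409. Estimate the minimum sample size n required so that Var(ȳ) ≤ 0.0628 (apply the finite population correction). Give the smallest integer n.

367

Without fpc, n₀ = s²/D = 31.13/0.0628 = 495.7006.
With fpc, (1 − n/N)·s²/n ≤ D requires n ≥ n₀/(1 + n₀/N) = 495.7006/(1 + 495.7006/1409) = 366.6939.
Rounding up, n = 367.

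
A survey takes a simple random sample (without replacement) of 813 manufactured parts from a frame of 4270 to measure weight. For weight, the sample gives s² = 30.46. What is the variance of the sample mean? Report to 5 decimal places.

0.03033

Under SRS without replacement, Var(ȳ) = (1 − f)·s²/n with f = n/N = 813/4270 = 0.19039813.
Var(ȳ) = (1 − 0.19039813)·30.46/813 = 0.80960187·0.037466175 = 0.030332685.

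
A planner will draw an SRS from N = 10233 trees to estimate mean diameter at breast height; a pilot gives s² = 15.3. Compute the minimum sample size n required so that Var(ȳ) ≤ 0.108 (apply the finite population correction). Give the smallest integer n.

Without fpc, n₀ = s²/D = 15.3/0.108 = 141.6667.
With fpc, (1 − n/N)·s²/n ≤ D requires n ≥ n₀/(1 + n₀/N) = 141.6667/(1 + 141.6667/10233) = 139.7322.
Rounding up, n = 140.

140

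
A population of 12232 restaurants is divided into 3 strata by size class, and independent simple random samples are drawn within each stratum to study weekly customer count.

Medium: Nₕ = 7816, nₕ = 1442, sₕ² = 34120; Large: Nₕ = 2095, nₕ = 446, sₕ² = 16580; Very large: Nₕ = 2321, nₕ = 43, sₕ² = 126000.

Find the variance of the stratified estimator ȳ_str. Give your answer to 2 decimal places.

Var(ȳ_str) = Σₕ Wₕ²(1 − fₕ)sₕ²/nₕ with Wₕ = Nₕ/N, N = 12232.
Medium: Wₕ = 0.63897973; term = 0.63897973²·(1 − 0.18449335)·34120/1442 = 7.8785342.
Large: Wₕ = 0.17127207; term = 0.17127207²·(1 − 0.21288783)·16580/446 = 0.85834011.
Very large: Wₕ = 0.18974820; term = 0.18974820²·(1 − 0.01852650)·126000/43 = 103.54664.
Sum = 112.28351.

112.28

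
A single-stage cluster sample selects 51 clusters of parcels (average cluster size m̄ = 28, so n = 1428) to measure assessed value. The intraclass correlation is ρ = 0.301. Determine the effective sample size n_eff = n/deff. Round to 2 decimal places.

deff = 1 + (28 − 1)·0.301 = 1 + 8.127 = 9.127.
n_eff = 1428 / 9.127 = 156.46.

156.46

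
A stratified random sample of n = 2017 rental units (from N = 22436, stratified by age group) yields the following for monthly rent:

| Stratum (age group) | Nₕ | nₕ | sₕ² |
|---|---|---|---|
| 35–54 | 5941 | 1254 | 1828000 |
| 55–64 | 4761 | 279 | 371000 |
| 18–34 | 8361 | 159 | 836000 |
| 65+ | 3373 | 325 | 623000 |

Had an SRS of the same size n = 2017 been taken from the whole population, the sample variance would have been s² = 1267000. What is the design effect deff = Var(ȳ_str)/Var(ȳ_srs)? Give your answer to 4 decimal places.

1.5611

Var(ȳ_str) = Σ Wₕ²(1−fₕ)sₕ²/nₕ with Wₕ = Nₕ/22436:
  35–54: (5941/22436)²·(1−1254/5941)·1828000/1254 = 80.638474
  55–64: (4761/22436)²·(1−279/4761)·371000/279 = 56.370109
  18–34: (8361/22436)²·(1−159/8361)·836000/159 = 716.30219
  65+: (3373/22436)²·(1−325/3373)·623000/325 = 39.151204
  → Var(ȳ_str) = 892.46198.
Var(ȳ_srs) = (1 − 2017/22436)·1267000/2017 = 571.68889.
deff = 892.46198 / 571.68889 = 1.5611.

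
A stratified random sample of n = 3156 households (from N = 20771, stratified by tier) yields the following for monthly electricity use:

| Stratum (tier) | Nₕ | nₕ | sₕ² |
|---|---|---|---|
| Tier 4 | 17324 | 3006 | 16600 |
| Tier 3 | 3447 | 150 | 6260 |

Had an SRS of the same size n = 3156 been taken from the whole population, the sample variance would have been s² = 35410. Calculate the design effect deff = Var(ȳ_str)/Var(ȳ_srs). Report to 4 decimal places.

Var(ȳ_str) = Σ Wₕ²(1−fₕ)sₕ²/nₕ with Wₕ = Nₕ/20771:
  Tier 4: (17324/20771)²·(1−3006/17324)·16600/3006 = 3.174935
  Tier 3: (3447/20771)²·(1−150/3447)·6260/150 = 1.099331
  → Var(ȳ_str) = 4.274266.
Var(ȳ_srs) = (1 − 3156/20771)·35410/3156 = 9.5151179.
deff = 4.274266 / 9.5151179 = 0.4492.

0.4492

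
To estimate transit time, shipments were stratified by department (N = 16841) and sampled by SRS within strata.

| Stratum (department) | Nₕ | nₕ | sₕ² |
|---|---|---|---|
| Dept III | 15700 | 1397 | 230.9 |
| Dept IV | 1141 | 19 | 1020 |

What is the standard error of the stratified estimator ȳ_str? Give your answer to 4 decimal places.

0.6109

Var(ȳ_str) = Σₕ Wₕ²(1 − fₕ)sₕ²/nₕ with Wₕ = Nₕ/N, N = 16841.
Dept III: Wₕ = 0.93224868; term = 0.93224868²·(1 − 0.08898089)·230.9/1397 = 0.13086351.
Dept IV: Wₕ = 0.06775132; term = 0.06775132²·(1 − 0.01665206)·1020/19 = 0.24232003.
Sum = 0.37318354.
SE = √(0.37318354) = 0.6109.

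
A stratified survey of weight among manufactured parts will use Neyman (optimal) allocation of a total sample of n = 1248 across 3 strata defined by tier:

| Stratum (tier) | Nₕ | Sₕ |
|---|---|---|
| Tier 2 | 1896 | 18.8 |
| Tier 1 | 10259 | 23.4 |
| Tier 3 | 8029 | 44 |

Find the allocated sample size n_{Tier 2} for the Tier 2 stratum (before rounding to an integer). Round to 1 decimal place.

Neyman allocation: nₕ = n·NₕSₕ / Σⱼ NⱼSⱼ.
Σ NⱼSⱼ = 1896·18.8 + 10259·23.4 + 8029·44 = 628981.4.
n_{Tier 2} = 1248·1896·18.8 / 628981.4 = 70.7.

70.7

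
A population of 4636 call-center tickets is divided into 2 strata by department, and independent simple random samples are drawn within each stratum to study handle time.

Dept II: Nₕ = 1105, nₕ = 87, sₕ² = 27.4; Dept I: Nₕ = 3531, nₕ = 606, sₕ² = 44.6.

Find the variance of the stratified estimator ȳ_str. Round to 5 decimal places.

Var(ȳ_str) = Σₕ Wₕ²(1 − fₕ)sₕ²/nₕ with Wₕ = Nₕ/N, N = 4636.
Dept II: Wₕ = 0.23835203; term = 0.23835203²·(1 − 0.07873303)·27.4/87 = 0.016483693.
Dept I: Wₕ = 0.76164797; term = 0.76164797²·(1 − 0.17162277)·44.6/606 = 0.035367061.
Sum = 0.051850754.

0.05185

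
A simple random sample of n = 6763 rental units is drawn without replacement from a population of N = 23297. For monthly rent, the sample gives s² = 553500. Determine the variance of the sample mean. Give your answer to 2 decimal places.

58.08

Under SRS without replacement, Var(ȳ) = (1 − f)·s²/n with f = n/N = 6763/23297 = 0.29029489.
Var(ȳ) = (1 − 0.29029489)·553500/6763 = 0.70970511·81.842378 = 58.083954.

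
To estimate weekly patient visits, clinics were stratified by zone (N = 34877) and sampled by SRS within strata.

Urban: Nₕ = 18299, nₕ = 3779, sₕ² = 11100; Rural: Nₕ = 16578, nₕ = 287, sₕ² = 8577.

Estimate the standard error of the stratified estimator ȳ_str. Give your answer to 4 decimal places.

Var(ȳ_str) = Σₕ Wₕ²(1 − fₕ)sₕ²/nₕ with Wₕ = Nₕ/N, N = 34877.
Urban: Wₕ = 0.52467242; term = 0.52467242²·(1 − 0.20651402)·11100/3779 = 0.64159625.
Rural: Wₕ = 0.47532758; term = 0.47532758²·(1 − 0.01731210)·8577/287 = 6.6352173.
Sum = 7.2768136.
SE = √(7.2768136) = 2.6976.

2.6976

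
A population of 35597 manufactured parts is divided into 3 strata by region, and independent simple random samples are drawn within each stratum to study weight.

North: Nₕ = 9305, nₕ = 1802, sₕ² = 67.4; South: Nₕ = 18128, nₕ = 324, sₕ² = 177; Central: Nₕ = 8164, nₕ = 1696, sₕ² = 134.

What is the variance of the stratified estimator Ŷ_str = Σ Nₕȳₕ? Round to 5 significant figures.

Var(Ŷ_str) = Σₕ Nₕ²(1 − fₕ)sₕ²/nₕ.
North: 9305²·(1 − 1802/9305)·67.4/1802 = 2.611298 × 10^6.
South: 18128²·(1 − 324/18128)·177/324 = 1.7631763 × 10^8.
Central: 8164²·(1 − 1696/8164)·134/1696 = 4.1720736 × 10^6.
Sum = 1.83101 × 10^8.

1.8310 × 10^8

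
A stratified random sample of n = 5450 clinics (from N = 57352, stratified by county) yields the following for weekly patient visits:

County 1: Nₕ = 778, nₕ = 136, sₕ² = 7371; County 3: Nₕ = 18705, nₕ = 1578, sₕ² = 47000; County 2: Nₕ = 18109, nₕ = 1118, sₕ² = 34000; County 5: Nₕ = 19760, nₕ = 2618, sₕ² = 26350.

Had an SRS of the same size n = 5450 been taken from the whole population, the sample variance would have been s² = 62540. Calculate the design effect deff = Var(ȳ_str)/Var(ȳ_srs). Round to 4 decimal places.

Var(ȳ_str) = Σ Wₕ²(1−fₕ)sₕ²/nₕ with Wₕ = Nₕ/57352:
  County 1: (778/57352)²·(1−136/778)·7371/136 = 0.0082300977
  County 3: (18705/57352)²·(1−1578/18705)·47000/1578 = 2.9008998
  County 2: (18109/57352)²·(1−1118/18109)·34000/1118 = 2.8448108
  County 5: (19760/57352)²·(1−2618/19760)·26350/2618 = 1.0364832
  → Var(ȳ_str) = 6.7904239.
Var(ȳ_srs) = (1 − 5450/57352)·62540/5450 = 10.38477.
deff = 6.7904239 / 10.38477 = 0.6539.

0.6539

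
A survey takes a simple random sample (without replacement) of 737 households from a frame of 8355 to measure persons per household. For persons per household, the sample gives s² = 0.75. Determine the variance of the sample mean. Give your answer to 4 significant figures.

9.279 × 10^-4

Under SRS without replacement, Var(ȳ) = (1 − f)·s²/n with f = n/N = 737/8355 = 0.08821065.
Var(ȳ) = (1 − 0.08821065)·0.75/737 = 0.91178935·0.0010176391 = 9.2787247 × 10^-4.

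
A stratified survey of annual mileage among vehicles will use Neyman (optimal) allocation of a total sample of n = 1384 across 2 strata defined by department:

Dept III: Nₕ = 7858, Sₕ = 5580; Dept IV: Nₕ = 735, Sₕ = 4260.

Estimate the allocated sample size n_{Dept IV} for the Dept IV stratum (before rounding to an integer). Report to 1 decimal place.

92.2

Neyman allocation: nₕ = n·NₕSₕ / Σⱼ NⱼSⱼ.
Σ NⱼSⱼ = 7858·5580 + 735·4260 = 4.697874 × 10^7.
n_{Dept IV} = 1384·735·4260 / (4.697874 × 10^7) = 92.2.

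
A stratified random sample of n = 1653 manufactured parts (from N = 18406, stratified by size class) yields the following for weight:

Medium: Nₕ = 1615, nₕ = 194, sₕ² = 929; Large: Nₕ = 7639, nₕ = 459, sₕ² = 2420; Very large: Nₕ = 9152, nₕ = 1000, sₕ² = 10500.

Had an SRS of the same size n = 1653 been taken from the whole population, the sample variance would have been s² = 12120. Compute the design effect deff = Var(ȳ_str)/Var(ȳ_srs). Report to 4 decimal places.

Var(ȳ_str) = Σ Wₕ²(1−fₕ)sₕ²/nₕ with Wₕ = Nₕ/18406:
  Medium: (1615/18406)²·(1−194/1615)·929/194 = 0.032438574
  Large: (7639/18406)²·(1−459/7639)·2420/459 = 0.85358112
  Very large: (9152/18406)²·(1−1000/9152)·10500/1000 = 2.3123344
  → Var(ȳ_str) = 3.1983541.
Var(ȳ_srs) = (1 − 1653/18406)·12120/1653 = 6.6736425.
deff = 3.1983541 / 6.6736425 = 0.4793.

0.4793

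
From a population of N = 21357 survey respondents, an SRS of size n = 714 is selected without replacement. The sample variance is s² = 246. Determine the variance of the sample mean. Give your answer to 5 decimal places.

0.33302

Under SRS without replacement, Var(ȳ) = (1 − f)·s²/n with f = n/N = 714/21357 = 0.03343166.
Var(ȳ) = (1 − 0.03343166)·246/714 = 0.96656834·0.34453782 = 0.33301934.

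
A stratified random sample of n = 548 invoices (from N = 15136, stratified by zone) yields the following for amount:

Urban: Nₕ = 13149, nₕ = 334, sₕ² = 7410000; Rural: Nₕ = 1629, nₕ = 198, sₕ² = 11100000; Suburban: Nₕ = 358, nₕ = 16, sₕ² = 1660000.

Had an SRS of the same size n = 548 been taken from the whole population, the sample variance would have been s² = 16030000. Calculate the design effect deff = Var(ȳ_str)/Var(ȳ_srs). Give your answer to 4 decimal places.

Var(ȳ_str) = Σ Wₕ²(1−fₕ)sₕ²/nₕ with Wₕ = Nₕ/15136:
  Urban: (13149/15136)²·(1−334/13149)·7410000/334 = 16317.771
  Rural: (1629/15136)²·(1−198/1629)·11100000/198 = 570.422
  Suburban: (358/15136)²·(1−16/358)·1660000/16 = 55.44661
  → Var(ȳ_str) = 16943.64.
Var(ȳ_srs) = (1 − 548/15136)·16030000/548 = 28192.76.
deff = 16943.64 / 28192.76 = 0.6010.

0.6010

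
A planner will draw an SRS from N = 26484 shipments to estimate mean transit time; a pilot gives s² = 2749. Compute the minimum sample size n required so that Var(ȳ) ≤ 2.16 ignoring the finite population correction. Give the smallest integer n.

Without fpc, n₀ = s²/D = 2749/2.16 = 1272.6852.
Rounding up, n = 1273.

1273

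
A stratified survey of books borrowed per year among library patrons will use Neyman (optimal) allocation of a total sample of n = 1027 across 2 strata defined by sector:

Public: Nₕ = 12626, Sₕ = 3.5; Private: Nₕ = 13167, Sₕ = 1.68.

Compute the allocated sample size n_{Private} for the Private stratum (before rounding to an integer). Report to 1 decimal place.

Neyman allocation: nₕ = n·NₕSₕ / Σⱼ NⱼSⱼ.
Σ NⱼSⱼ = 12626·3.5 + 13167·1.68 = 66311.56.
n_{Private} = 1027·13167·1.68 / 66311.56 = 342.6.

342.6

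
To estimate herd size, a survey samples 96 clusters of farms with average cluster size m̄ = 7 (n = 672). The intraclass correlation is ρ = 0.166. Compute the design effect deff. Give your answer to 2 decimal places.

deff = 1 + (7 − 1)·0.166 = 1 + 0.996 = 1.996.

2.00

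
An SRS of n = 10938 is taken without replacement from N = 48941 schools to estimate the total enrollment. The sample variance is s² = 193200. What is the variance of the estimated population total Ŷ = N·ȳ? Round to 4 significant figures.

3.285 × 10^10

Var(Ŷ) = N²·Var(ȳ) = N²·(1 − n/N)·s²/n.
f = 10938/48941 = 0.22349359; Var(ȳ) = 0.77650641·193200/10938 = 13.715582.
Var(Ŷ) = 48941² · 13.715582 = 3.2851857 × 10^10.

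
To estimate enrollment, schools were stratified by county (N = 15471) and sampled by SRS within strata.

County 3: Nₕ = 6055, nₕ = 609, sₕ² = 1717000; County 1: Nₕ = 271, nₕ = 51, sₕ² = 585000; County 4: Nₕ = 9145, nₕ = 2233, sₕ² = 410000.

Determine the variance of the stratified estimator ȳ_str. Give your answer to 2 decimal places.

Var(ȳ_str) = Σₕ Wₕ²(1 − fₕ)sₕ²/nₕ with Wₕ = Nₕ/N, N = 15471.
County 3: Wₕ = 0.39137742; term = 0.39137742²·(1 − 0.10057803)·1717000/609 = 388.42575.
County 1: Wₕ = 0.01751664; term = 0.01751664²·(1 − 0.18819188)·585000/51 = 2.8572016.
County 4: Wₕ = 0.59110594; term = 0.59110594²·(1 − 0.24417715)·410000/2233 = 48.489287.
Sum = 439.77224.

439.77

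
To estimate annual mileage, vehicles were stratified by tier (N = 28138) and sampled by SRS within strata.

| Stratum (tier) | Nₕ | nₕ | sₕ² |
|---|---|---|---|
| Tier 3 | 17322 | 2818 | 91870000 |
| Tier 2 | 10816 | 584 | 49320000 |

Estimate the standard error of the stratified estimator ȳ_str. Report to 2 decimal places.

148.83

Var(ȳ_str) = Σₕ Wₕ²(1 − fₕ)sₕ²/nₕ with Wₕ = Nₕ/N, N = 28138.
Tier 3: Wₕ = 0.61560879; term = 0.61560879²·(1 − 0.16268329)·91870000/2818 = 10345.038.
Tier 2: Wₕ = 0.38439121; term = 0.38439121²·(1 − 0.05399408)·49320000/584 = 11804.592.
Sum = 22149.63.
SE = √(22149.63) = 148.83.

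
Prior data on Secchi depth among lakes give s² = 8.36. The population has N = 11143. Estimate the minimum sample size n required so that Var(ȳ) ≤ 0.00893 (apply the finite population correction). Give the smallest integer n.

Without fpc, n₀ = s²/D = 8.36/0.00893 = 936.1702.
With fpc, (1 − n/N)·s²/n ≤ D requires n ≥ n₀/(1 + n₀/N) = 936.1702/(1 + 936.1702/11143) = 863.6143.
Rounding up, n = 864.

864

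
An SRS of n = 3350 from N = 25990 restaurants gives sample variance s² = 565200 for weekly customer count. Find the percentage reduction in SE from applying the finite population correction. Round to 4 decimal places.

f = n/N = 3350/25990 = 0.12889573.
SE_no-fpc = √(s²/n) = 12.989088; SE_fpc = √((1−f)s²/n) = 12.123102.
Ratio = √(1−f) = 0.93332967. Reduction = 100·(1 − 0.93332967) = 6.6670%.

6.6670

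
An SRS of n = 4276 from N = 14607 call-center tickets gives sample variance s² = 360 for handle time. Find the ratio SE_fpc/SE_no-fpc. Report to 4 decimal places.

0.8410

f = n/N = 4276/14607 = 0.29273636.
SE_no-fpc = √(s²/n) = 0.29015657; SE_fpc = √((1−f)s²/n) = 0.24401868.
Ratio = √(1−f) = 0.84098968.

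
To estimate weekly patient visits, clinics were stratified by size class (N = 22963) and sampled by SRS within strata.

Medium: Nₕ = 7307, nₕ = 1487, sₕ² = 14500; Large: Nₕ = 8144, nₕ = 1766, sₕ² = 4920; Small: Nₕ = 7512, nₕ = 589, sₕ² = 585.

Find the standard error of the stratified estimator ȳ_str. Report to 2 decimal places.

Var(ȳ_str) = Σₕ Wₕ²(1 − fₕ)sₕ²/nₕ with Wₕ = Nₕ/N, N = 22963.
Medium: Wₕ = 0.31820755; term = 0.31820755²·(1 − 0.20350349)·14500/1487 = 0.78643326.
Large: Wₕ = 0.35465749; term = 0.35465749²·(1 − 0.21684676)·4920/1766 = 0.27443496.
Small: Wₕ = 0.32713496; term = 0.32713496²·(1 − 0.07840788)·585/589 = 0.097956494.
Sum = 1.1588247.
SE = √(1.1588247) = 1.08.

1.08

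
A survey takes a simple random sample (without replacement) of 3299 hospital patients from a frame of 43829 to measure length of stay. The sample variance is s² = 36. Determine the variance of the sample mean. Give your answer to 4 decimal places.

0.0101

Under SRS without replacement, Var(ȳ) = (1 − f)·s²/n with f = n/N = 3299/43829 = 0.07526980.
Var(ȳ) = (1 − 0.07526980)·36/3299 = 0.92473020·0.010912398 = 0.010091024.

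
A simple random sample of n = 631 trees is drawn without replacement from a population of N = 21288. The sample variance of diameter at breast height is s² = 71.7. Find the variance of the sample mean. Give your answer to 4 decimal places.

0.1103

Under SRS without replacement, Var(ȳ) = (1 − f)·s²/n with f = n/N = 631/21288 = 0.02964111.
Var(ȳ) = (1 − 0.02964111)·71.7/631 = 0.97035889·0.11362916 = 0.11026107.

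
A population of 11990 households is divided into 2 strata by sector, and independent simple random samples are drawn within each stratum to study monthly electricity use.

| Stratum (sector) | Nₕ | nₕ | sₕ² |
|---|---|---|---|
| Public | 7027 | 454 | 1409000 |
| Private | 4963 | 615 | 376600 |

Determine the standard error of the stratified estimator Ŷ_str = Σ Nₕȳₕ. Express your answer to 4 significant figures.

Var(Ŷ_str) = Σₕ Nₕ²(1 − fₕ)sₕ²/nₕ.
Public: 7027²·(1 − 454/7027)·1409000/454 = 1.4334704 × 10^11.
Private: 4963²·(1 − 615/4963)·376600/615 = 1.3214143 × 10^10.
Sum = 1.5656118 × 10^11.
SE = √(1.5656118 × 10^11) = 395700.

395700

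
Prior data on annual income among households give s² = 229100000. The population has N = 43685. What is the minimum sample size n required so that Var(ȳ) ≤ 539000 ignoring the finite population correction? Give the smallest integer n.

Without fpc, n₀ = s²/D = 229100000/539000 = 425.0464.
Rounding up, n = 426.

426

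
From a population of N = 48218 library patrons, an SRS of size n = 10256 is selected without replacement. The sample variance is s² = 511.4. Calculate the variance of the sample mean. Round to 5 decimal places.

Under SRS without replacement, Var(ȳ) = (1 − f)·s²/n with f = n/N = 10256/48218 = 0.21270065.
Var(ȳ) = (1 − 0.21270065)·511.4/10256 = 0.78729935·0.049863495 = 0.039257497.

0.03926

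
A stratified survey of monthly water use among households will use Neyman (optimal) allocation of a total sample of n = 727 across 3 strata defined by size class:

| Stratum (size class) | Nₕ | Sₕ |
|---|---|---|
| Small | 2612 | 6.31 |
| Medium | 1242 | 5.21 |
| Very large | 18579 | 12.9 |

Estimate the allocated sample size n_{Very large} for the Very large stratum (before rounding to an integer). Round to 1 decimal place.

Neyman allocation: nₕ = n·NₕSₕ / Σⱼ NⱼSⱼ.
Σ NⱼSⱼ = 2612·6.31 + 1242·5.21 + 18579·12.9 = 262621.64.
n_{Very large} = 727·18579·12.9 / 262621.64 = 663.5.

663.5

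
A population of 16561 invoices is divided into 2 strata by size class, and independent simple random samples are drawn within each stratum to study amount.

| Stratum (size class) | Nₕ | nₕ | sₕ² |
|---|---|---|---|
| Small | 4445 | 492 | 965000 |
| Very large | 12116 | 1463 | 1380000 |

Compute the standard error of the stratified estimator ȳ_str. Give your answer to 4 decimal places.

Var(ȳ_str) = Σₕ Wₕ²(1 − fₕ)sₕ²/nₕ with Wₕ = Nₕ/N, N = 16561.
Small: Wₕ = 0.26840167; term = 0.26840167²·(1 − 0.11068616)·965000/492 = 125.65729.
Very large: Wₕ = 0.73159833; term = 0.73159833²·(1 − 0.12074942)·1380000/1463 = 443.90786.
Sum = 569.56515.
SE = √(569.56515) = 23.8656.

23.8656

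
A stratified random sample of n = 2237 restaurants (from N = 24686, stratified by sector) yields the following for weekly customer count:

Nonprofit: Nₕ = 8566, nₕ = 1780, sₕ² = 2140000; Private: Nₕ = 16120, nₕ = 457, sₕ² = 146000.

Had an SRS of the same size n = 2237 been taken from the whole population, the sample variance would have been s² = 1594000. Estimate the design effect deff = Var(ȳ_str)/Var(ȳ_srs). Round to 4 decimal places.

0.3812

Var(ȳ_str) = Σ Wₕ²(1−fₕ)sₕ²/nₕ with Wₕ = Nₕ/24686:
  Nonprofit: (8566/24686)²·(1−1780/8566)·2140000/1780 = 114.67909
  Private: (16120/24686)²·(1−457/16120)·146000/457 = 132.36562
  → Var(ȳ_str) = 247.04471.
Var(ȳ_srs) = (1 − 2237/24686)·1594000/2237 = 647.99045.
deff = 247.04471 / 647.99045 = 0.3812.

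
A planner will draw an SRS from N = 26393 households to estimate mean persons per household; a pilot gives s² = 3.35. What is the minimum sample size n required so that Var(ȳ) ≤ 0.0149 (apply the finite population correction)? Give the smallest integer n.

Without fpc, n₀ = s²/D = 3.35/0.0149 = 224.8322.
With fpc, (1 − n/N)·s²/n ≤ D requires n ≥ n₀/(1 + n₀/N) = 224.8322/(1 + 224.8322/26393) = 222.9331.
Rounding up, n = 223.

223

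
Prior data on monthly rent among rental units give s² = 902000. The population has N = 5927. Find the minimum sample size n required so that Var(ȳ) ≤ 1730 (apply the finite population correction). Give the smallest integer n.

480

Without fpc, n₀ = s²/D = 902000/1730 = 521.3873.
With fpc, (1 − n/N)·s²/n ≤ D requires n ≥ n₀/(1 + n₀/N) = 521.3873/(1 + 521.3873/5927) = 479.2303.
Rounding up, n = 480.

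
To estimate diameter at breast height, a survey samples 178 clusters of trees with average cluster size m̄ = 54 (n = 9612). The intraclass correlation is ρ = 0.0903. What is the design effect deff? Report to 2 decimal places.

5.79

deff = 1 + (54 − 1)·0.0903 = 1 + 4.7859 = 5.7859.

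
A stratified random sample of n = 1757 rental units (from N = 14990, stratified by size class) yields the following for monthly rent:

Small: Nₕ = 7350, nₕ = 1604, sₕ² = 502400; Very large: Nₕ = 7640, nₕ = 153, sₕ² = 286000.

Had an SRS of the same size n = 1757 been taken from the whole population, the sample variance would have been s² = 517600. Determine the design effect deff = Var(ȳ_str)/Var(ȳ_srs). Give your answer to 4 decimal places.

Var(ȳ_str) = Σ Wₕ²(1−fₕ)sₕ²/nₕ with Wₕ = Nₕ/14990:
  Small: (7350/14990)²·(1−1604/7350)·502400/1604 = 58.870126
  Very large: (7640/14990)²·(1−153/7640)·286000/153 = 475.85269
  → Var(ȳ_str) = 534.72282.
Var(ȳ_srs) = (1 − 1757/14990)·517600/1757 = 260.06337.
deff = 534.72282 / 260.06337 = 2.0561.

2.0561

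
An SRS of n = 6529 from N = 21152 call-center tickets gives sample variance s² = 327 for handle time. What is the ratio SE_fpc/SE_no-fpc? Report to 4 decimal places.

0.8315

f = n/N = 6529/21152 = 0.30867057.
SE_no-fpc = √(s²/n) = 0.22379508; SE_fpc = √((1−f)s²/n) = 0.18607716.
Ratio = √(1−f) = 0.83146222.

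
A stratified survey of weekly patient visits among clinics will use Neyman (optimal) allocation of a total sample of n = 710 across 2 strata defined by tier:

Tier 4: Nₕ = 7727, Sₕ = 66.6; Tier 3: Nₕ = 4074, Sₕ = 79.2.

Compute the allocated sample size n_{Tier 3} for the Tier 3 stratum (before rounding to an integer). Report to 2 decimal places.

Neyman allocation: nₕ = n·NₕSₕ / Σⱼ NⱼSⱼ.
Σ NⱼSⱼ = 7727·66.6 + 4074·79.2 = 837279.
n_{Tier 3} = 710·4074·79.2 / 837279 = 273.61.

273.61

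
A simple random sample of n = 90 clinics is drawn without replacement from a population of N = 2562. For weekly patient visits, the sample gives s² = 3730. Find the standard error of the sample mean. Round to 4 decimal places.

6.3237

Under SRS without replacement, Var(ȳ) = (1 − f)·s²/n with f = n/N = 90/2562 = 0.03512881.
Var(ȳ) = (1 − 0.03512881)·3730/90 = 0.96487119·41.444444 = 39.988551.
SE(ȳ) = √(39.988551) = 6.3237.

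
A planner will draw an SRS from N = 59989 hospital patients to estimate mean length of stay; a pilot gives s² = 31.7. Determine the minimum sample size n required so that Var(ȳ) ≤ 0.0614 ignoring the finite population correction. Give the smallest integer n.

517

Without fpc, n₀ = s²/D = 31.7/0.0614 = 516.2866.
Rounding up, n = 517.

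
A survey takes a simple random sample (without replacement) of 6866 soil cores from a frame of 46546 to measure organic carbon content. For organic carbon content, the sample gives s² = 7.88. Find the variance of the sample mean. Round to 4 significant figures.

9.784 × 10^-4

Under SRS without replacement, Var(ȳ) = (1 − f)·s²/n with f = n/N = 6866/46546 = 0.14750999.
Var(ȳ) = (1 − 0.14750999)·7.88/6866 = 0.85249001·0.0011476842 = 9.7838935 × 10^-4.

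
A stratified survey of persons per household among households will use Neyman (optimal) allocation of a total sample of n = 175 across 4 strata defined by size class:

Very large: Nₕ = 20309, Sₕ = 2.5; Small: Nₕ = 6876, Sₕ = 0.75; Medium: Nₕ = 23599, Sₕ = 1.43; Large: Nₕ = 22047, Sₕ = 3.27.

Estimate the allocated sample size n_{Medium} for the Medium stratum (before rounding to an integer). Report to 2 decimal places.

36.51

Neyman allocation: nₕ = n·NₕSₕ / Σⱼ NⱼSⱼ.
Σ NⱼSⱼ = 20309·2.5 + 6876·0.75 + 23599·1.43 + 22047·3.27 = 161769.76.
n_{Medium} = 175·23599·1.43 / 161769.76 = 36.51.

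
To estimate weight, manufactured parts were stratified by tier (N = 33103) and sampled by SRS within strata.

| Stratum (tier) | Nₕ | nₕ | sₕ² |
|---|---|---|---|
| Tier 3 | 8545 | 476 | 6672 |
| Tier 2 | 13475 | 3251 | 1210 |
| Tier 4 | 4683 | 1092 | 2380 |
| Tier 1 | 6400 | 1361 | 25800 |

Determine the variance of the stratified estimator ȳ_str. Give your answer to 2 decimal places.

1.52

Var(ȳ_str) = Σₕ Wₕ²(1 − fₕ)sₕ²/nₕ with Wₕ = Nₕ/N, N = 33103.
Tier 3: Wₕ = 0.25813370; term = 0.25813370²·(1 − 0.05570509)·6672/476 = 0.88195446.
Tier 2: Wₕ = 0.40706280; term = 0.40706280²·(1 − 0.24126160)·1210/3251 = 0.046793261.
Tier 4: Wₕ = 0.14146754; term = 0.14146754²·(1 − 0.23318386)·2380/1092 = 0.033447154.
Tier 1: Wₕ = 0.19333595; term = 0.19333595²·(1 − 0.21265625)·25800/1361 = 0.55789338.
Sum = 1.5200883.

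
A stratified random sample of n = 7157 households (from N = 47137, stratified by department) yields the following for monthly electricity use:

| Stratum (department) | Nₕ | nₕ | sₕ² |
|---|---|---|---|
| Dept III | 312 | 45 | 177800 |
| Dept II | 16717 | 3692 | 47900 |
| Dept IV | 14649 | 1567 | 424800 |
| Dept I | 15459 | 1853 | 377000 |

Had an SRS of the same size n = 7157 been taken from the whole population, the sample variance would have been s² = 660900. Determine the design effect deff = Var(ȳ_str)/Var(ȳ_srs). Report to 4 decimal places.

0.5626

Var(ȳ_str) = Σ Wₕ²(1−fₕ)sₕ²/nₕ with Wₕ = Nₕ/47137:
  Dept III: (312/47137)²·(1−45/312)·177800/45 = 0.14813621
  Dept II: (16717/47137)²·(1−3692/16717)·47900/3692 = 1.2714112
  Dept IV: (14649/47137)²·(1−1567/14649)·424800/1567 = 23.381575
  Dept I: (15459/47137)²·(1−1853/15459)·377000/1853 = 19.259895
  → Var(ȳ_str) = 44.061017.
Var(ȳ_srs) = (1 − 7157/47137)·660900/7157 = 78.322328.
deff = 44.061017 / 78.322328 = 0.5626.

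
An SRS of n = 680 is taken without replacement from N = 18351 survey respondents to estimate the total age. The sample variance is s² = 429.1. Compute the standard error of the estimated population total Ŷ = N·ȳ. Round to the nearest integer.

Var(Ŷ) = N²·Var(ȳ) = N²·(1 − n/N)·s²/n.
f = 680/18351 = 0.03705520; Var(ȳ) = 0.96294480·429.1/680 = 0.60764649.
Var(Ŷ) = 18351² · 0.60764649 = 2.0463055 × 10^8.
SE(Ŷ) = √(2.0463055 × 10^8) = 14305.

14305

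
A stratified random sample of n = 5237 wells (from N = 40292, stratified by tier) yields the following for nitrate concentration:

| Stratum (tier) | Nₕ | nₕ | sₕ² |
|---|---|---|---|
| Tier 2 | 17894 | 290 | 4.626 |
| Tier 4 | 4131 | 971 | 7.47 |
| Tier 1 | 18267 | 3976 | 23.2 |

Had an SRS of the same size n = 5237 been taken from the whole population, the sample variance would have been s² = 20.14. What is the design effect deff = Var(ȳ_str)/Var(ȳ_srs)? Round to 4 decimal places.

Var(ȳ_str) = Σ Wₕ²(1−fₕ)sₕ²/nₕ with Wₕ = Nₕ/40292:
  Tier 2: (17894/40292)²·(1−290/17894)·4.626/290 = 0.0030952004
  Tier 4: (4131/40292)²·(1−971/4131)·7.47/971 = 6.1859442 × 10^-5
  Tier 1: (18267/40292)²·(1−3976/18267)·23.2/3976 = 9.3828291 × 10^-4
  → Var(ȳ_str) = 0.0040953428.
Var(ȳ_srs) = (1 − 5237/40292)·20.14/5237 = 0.0033458621.
deff = 0.0040953428 / 0.0033458621 = 1.2240.

1.2240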